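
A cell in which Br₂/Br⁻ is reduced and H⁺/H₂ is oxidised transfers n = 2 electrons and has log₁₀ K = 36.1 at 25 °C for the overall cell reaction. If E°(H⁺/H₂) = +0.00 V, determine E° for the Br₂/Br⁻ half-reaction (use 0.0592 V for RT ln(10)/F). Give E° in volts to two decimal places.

E°cell = (0.0592/n)·log K = (0.0592/2)(36.1) = +1.069 V.
Since Br₂/Br⁻ is the cathode and H⁺/H₂ the anode, E°cell = E°(Br₂/Br⁻) − E°(H⁺/H₂).
So E°(Br₂/Br⁻) = E°cell + E°(H⁺/H₂) = +1.069 + (+0.00) = +1.07 V.

+1.07 V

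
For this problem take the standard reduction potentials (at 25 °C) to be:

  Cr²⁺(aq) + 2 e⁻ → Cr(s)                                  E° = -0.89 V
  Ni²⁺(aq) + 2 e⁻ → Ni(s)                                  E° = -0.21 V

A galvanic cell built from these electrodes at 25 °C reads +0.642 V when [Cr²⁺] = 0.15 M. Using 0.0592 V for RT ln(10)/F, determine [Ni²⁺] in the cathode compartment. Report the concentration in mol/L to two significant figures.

Ni²⁺/Ni is the cathode, Cr²⁺/Cr the anode: E°cell = +0.68 V, n = 2.
Overall reaction: Ni²⁺(aq) + Cr(s) → Ni(s) + Cr²⁺(aq); Q = [Cr²⁺]^1/[Ni²⁺]^1.
From E = E° − (0.0592/n) log Q: log Q = (E° − E)·n/0.0592 = (+0.68 − (+0.642))·2/0.0592 = 1.2838.
So 1·log[Ni²⁺] = 1·log(0.15) − log Q = -0.8239 − (1.2838) = -2.1077; [Ni²⁺] = 10^(-2.1077) ≈ 0.0078 M.

0.0078 M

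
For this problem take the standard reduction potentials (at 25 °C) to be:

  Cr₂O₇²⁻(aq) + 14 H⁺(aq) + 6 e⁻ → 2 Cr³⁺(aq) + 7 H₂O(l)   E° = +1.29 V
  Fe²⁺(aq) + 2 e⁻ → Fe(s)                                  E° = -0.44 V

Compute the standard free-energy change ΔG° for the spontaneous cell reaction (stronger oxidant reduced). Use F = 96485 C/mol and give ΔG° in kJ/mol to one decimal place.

-1001.5 kJ/mol

Cr₂O₇²⁻/Cr³⁺ (E° = +1.29 V) is the cathode; Fe²⁺/Fe (E° = -0.44 V) is the anode, so E°cell = +1.73 V.
Balancing electrons gives n = 6 (lcm of 6 and 2).
ΔG° = −nFE° = −(6)(96485)(+1.73) = -1,001,514 J = -1001.5 kJ/mol.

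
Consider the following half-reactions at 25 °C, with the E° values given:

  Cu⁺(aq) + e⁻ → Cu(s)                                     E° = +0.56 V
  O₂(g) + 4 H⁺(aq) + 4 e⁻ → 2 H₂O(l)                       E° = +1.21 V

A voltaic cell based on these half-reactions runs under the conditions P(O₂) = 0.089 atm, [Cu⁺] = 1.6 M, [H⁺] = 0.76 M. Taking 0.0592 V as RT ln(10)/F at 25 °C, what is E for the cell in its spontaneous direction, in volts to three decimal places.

O₂/H₂O is the cathode (higher E°), Cu⁺/Cu the anode: E°cell = +1.21 − (+0.56) = +0.65 V, n = 4.
Overall: O₂(g) + 4 H⁺(aq) + 4 Cu(s) → 2 H₂O(l) + 4 Cu⁺(aq)
Q = [Cu⁺]^4 / (P(O₂)·[H⁺]^4); log Q = 2.344.
E = E° − (0.0592/n) log Q = +0.65 − (0.0592/4)(2.344) = +0.615 V.

+0.615 V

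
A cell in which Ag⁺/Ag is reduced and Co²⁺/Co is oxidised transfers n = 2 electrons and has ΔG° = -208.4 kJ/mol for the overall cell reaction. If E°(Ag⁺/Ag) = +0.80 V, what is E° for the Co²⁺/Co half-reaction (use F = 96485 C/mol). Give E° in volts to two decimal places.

-0.28 V

E°cell = −ΔG°/(nF) = −(-208.4×10³)/((2)(96485)) = +1.080 V.
Since Ag⁺/Ag is the cathode and Co²⁺/Co the anode, E°cell = E°(Ag⁺/Ag) − E°(Co²⁺/Co).
So E°(Co²⁺/Co) = E°(Ag⁺/Ag) − E°cell = (+0.80) − (+1.080) = -0.28 V.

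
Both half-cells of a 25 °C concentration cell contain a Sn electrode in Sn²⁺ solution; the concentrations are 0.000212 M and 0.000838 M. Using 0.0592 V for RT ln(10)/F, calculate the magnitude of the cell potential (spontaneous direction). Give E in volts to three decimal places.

+0.018 V

For a concentration cell E°cell = 0. The 0.000838 M side is the cathode (reduction is favoured where [Sn²⁺] is higher).
With n = 2, E = −(0.0592/2) log([Sn²⁺]ₐₙ/[Sn²⁺]꜀ₐₜ) = −(0.0592/2) log(0.000212/0.000838) = −(0.0592/2)(-0.597) = +0.018 V.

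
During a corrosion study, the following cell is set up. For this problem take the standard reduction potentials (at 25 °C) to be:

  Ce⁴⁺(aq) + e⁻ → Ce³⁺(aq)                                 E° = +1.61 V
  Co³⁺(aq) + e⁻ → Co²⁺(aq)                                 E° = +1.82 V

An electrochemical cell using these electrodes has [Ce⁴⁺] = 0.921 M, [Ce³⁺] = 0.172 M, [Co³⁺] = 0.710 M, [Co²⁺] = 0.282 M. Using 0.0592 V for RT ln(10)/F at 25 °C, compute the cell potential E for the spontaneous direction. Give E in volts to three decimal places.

+0.191 V

Co³⁺/Co²⁺ is the cathode (higher E°), Ce⁴⁺/Ce³⁺ the anode: E°cell = +1.82 − (+1.61) = +0.21 V, n = 1.
Overall: Co³⁺(aq) + Ce³⁺(aq) → Co²⁺(aq) + Ce⁴⁺(aq)
Q = [Co²⁺]·[Ce⁴⁺] / ([Co³⁺]·[Ce³⁺]); log Q = 0.328.
E = E° − (0.0592/n) log Q = +0.21 − (0.0592/1)(0.328) = +0.191 V.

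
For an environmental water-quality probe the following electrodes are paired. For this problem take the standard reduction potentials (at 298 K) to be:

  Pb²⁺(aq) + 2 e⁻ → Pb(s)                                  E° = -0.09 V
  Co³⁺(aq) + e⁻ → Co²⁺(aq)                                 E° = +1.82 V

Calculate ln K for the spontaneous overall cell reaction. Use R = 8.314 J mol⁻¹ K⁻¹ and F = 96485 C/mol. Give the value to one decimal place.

Cathode: Co³⁺/Co²⁺; anode: Pb²⁺/Pb. E°cell = (+1.82) − (-0.09) = +1.91 V, with n = 2.
ΔG° = −nFE° = −RT ln K, so ln K = nFE°/(RT) = (2)(96485)(+1.91) / ((8.314)(298)) = 148.764.

148.8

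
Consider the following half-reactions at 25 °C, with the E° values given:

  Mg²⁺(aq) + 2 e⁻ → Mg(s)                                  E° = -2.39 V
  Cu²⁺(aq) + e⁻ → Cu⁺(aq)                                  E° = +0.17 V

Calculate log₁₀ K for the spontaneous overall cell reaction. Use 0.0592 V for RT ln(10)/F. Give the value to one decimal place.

86.5

Cathode: Cu²⁺/Cu⁺; anode: Mg²⁺/Mg. E°cell = +2.56 V, n = 2.
log K = nE°cell / 0.0592 = (2)(+2.56) / 0.0592 = 86.5.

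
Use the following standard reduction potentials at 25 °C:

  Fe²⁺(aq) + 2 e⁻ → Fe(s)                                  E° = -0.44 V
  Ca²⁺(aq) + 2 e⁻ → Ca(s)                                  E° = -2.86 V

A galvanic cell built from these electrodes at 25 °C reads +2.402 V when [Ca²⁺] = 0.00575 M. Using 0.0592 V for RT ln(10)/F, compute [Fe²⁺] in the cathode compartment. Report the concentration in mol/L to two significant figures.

Fe²⁺/Fe is the cathode, Ca²⁺/Ca the anode: E°cell = +2.42 V, n = 2.
Overall reaction: Fe²⁺(aq) + Ca(s) → Fe(s) + Ca²⁺(aq); Q = [Ca²⁺]^1/[Fe²⁺]^1.
From E = E° − (0.0592/n) log Q: log Q = (E° − E)·n/0.0592 = (+2.42 − (+2.402))·2/0.0592 = 0.6081.
So 1·log[Fe²⁺] = 1·log(0.00575) − log Q = -2.2403 − (0.6081) = -2.8484; [Fe²⁺] = 10^(-2.8484) ≈ 0.0014 M.

0.0014 M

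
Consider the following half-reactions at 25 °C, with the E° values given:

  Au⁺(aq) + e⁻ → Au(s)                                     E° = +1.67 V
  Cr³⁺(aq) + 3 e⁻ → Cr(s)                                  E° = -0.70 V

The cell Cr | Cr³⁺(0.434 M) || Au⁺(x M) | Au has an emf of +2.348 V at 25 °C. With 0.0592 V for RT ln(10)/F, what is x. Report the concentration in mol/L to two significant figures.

0.32 M

Au⁺/Au is the cathode, Cr³⁺/Cr the anode: E°cell = +2.37 V, n = 3.
Overall reaction: 3 Au⁺(aq) + Cr(s) → 3 Au(s) + Cr³⁺(aq); Q = [Cr³⁺]^1/[Au⁺]^3.
From E = E° − (0.0592/n) log Q: log Q = (E° − E)·n/0.0592 = (+2.37 − (+2.348))·3/0.0592 = 1.1149.
So 3·log[Au⁺] = 1·log(0.434) − log Q = -0.3625 − (1.1149) = -1.4774; log[Au⁺] = -1.4774 / 3 = -0.4925; [Au⁺] = 10^(-0.4925) ≈ 0.32 M.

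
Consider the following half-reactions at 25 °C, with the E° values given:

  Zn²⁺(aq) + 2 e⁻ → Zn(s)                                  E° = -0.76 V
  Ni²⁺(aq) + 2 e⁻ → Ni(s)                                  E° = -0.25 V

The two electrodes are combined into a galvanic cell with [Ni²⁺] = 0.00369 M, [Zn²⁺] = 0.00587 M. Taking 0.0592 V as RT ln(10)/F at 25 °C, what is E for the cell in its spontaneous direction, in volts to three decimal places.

Ni²⁺/Ni is the cathode (higher E°), Zn²⁺/Zn the anode: E°cell = -0.25 − (-0.76) = +0.51 V, n = 2.
Overall: Ni²⁺(aq) + Zn(s) → Ni(s) + Zn²⁺(aq)
Q = [Zn²⁺] / ([Ni²⁺]); log Q = 0.202.
E = E° − (0.0592/n) log Q = +0.51 − (0.0592/2)(0.202) = +0.504 V.

+0.504 V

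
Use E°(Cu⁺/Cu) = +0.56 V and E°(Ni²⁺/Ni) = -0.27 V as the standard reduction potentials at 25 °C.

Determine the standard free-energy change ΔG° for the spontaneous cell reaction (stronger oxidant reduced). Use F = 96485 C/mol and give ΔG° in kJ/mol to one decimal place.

-160.2 kJ/mol

Cu⁺/Cu (E° = +0.56 V) is the cathode; Ni²⁺/Ni (E° = -0.27 V) is the anode, so E°cell = +0.83 V.
Balancing electrons gives n = 2 (lcm of 1 and 2).
ΔG° = −nFE° = −(2)(96485)(+0.83) = -160,165 J = -160.2 kJ/mol.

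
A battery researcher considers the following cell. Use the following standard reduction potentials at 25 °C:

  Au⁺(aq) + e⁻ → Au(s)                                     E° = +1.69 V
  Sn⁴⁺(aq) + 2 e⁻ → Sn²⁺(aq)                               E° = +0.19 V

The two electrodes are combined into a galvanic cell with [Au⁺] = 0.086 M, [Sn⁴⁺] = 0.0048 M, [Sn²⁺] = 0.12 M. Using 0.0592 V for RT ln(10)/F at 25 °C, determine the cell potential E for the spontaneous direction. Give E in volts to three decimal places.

Au⁺/Au is the cathode (higher E°), Sn⁴⁺/Sn²⁺ the anode: E°cell = +1.69 − (+0.19) = +1.50 V, n = 2.
Overall: 2 Au⁺(aq) + Sn²⁺(aq) → 2 Au(s) + Sn⁴⁺(aq)
Q = [Sn⁴⁺] / ([Au⁺]^2·[Sn²⁺]); log Q = 0.733.
E = E° − (0.0592/n) log Q = +1.50 − (0.0592/2)(0.733) = +1.478 V.

+1.478 V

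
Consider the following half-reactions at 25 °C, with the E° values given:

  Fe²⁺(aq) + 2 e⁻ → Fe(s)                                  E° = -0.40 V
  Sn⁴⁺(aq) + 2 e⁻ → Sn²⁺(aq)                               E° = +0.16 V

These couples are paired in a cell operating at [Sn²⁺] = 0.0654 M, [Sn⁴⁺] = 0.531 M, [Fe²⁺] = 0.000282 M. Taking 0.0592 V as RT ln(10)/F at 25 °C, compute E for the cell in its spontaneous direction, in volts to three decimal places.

Sn⁴⁺/Sn²⁺ is the cathode (higher E°), Fe²⁺/Fe the anode: E°cell = +0.16 − (-0.40) = +0.56 V, n = 2.
Overall: Sn⁴⁺(aq) + Fe(s) → Sn²⁺(aq) + Fe²⁺(aq)
Q = [Sn²⁺]·[Fe²⁺] / ([Sn⁴⁺]); log Q = -4.459.
E = E° − (0.0592/n) log Q = +0.56 − (0.0592/2)(-4.459) = +0.692 V.

+0.692 V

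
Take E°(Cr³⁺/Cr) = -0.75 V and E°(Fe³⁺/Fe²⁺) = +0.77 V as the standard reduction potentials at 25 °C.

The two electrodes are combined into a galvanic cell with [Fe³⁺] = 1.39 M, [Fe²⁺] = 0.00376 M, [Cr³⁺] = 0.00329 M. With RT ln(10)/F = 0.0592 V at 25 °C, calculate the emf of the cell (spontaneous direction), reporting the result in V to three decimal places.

+1.721 V

Fe³⁺/Fe²⁺ is the cathode (higher E°), Cr³⁺/Cr the anode: E°cell = +0.77 − (-0.75) = +1.52 V, n = 3.
Overall: 3 Fe³⁺(aq) + Cr(s) → 3 Fe²⁺(aq) + Cr³⁺(aq)
Q = [Fe²⁺]^3·[Cr³⁺] / ([Fe³⁺]^3); log Q = -10.186.
E = E° − (0.0592/n) log Q = +1.52 − (0.0592/3)(-10.186) = +1.721 V.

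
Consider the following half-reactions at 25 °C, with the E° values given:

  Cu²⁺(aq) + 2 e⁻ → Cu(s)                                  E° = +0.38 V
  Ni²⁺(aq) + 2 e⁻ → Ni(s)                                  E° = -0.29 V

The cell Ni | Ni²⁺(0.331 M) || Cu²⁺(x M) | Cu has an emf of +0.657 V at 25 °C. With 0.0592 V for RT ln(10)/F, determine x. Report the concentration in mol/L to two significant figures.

0.12 M

Cu²⁺/Cu is the cathode, Ni²⁺/Ni the anode: E°cell = +0.67 V, n = 2.
Overall reaction: Cu²⁺(aq) + Ni(s) → Cu(s) + Ni²⁺(aq); Q = [Ni²⁺]^1/[Cu²⁺]^1.
From E = E° − (0.0592/n) log Q: log Q = (E° − E)·n/0.0592 = (+0.67 − (+0.657))·2/0.0592 = 0.4392.
So 1·log[Cu²⁺] = 1·log(0.331) − log Q = -0.4802 − (0.4392) = -0.9194; [Cu²⁺] = 10^(-0.9194) ≈ 0.12 M.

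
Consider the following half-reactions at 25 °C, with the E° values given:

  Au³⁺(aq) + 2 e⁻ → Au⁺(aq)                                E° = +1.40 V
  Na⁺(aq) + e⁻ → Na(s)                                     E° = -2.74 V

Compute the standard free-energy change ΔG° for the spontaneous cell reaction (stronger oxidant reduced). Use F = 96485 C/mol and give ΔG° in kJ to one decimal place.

-798.9 kJ

Au³⁺/Au⁺ (E° = +1.40 V) is the cathode; Na⁺/Na (E° = -2.74 V) is the anode, so E°cell = +4.14 V.
Balancing electrons gives n = 2 (lcm of 2 and 1).
ΔG° = −nFE° = −(2)(96485)(+4.14) = -798,896 J = -798.9 kJ.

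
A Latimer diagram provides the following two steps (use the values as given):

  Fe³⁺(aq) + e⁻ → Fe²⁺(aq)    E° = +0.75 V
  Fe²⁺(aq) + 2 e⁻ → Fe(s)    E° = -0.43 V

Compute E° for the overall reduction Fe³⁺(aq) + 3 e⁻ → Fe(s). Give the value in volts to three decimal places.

Adding the free-energy changes (−nFE°) of the two steps gives −n₃FE°₃ = −n₁FE°₁ − n₂FE°₂.
E°₃ = (1×+0.75 + 2×-0.43) / 3 = (-0.110) / 3 = -0.037 V.

-0.037 V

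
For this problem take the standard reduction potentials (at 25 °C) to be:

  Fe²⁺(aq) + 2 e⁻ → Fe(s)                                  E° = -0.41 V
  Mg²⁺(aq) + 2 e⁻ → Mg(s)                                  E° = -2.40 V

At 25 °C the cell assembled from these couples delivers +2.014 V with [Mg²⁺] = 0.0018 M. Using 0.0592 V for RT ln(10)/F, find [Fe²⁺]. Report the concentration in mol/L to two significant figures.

0.012 M

Fe²⁺/Fe is the cathode, Mg²⁺/Mg the anode: E°cell = +1.99 V, n = 2.
Overall reaction: Fe²⁺(aq) + Mg(s) → Fe(s) + Mg²⁺(aq); Q = [Mg²⁺]^1/[Fe²⁺]^1.
From E = E° − (0.0592/n) log Q: log Q = (E° − E)·n/0.0592 = (+1.99 − (+2.014))·2/0.0592 = -0.8108.
So 1·log[Fe²⁺] = 1·log(0.0018) − log Q = -2.7447 − (-0.8108) = -1.9339; [Fe²⁺] = 10^(-1.9339) ≈ 0.012 M.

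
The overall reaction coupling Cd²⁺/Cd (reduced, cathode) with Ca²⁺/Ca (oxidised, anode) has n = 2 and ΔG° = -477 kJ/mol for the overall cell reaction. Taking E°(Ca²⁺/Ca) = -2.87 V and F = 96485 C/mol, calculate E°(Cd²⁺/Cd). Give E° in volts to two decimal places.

-0.40 V

E°cell = −ΔG°/(nF) = −(-477×10³)/((2)(96485)) = +2.472 V.
Since Cd²⁺/Cd is the cathode and Ca²⁺/Ca the anode, E°cell = E°(Cd²⁺/Cd) − E°(Ca²⁺/Ca).
So E°(Cd²⁺/Cd) = E°cell + E°(Ca²⁺/Ca) = +2.472 + (-2.87) = -0.40 V.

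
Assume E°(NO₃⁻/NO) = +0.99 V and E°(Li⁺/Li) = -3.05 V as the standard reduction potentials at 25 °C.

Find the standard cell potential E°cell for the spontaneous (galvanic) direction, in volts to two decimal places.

The NO₃⁻/NO couple has the higher reduction potential, so it is the cathode; Li⁺/Li is oxidised at the anode.
E°cell = E°(cathode) − E°(anode) = (+0.99) − (-3.05) = +4.04 V.

+4.04 V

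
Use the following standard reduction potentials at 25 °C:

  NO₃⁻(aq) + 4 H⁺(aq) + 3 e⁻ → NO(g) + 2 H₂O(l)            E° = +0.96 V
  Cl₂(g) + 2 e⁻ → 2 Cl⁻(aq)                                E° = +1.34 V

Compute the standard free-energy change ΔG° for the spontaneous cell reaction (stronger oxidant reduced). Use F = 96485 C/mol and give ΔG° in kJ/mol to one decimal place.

Cl₂/Cl⁻ (E° = +1.34 V) is the cathode; NO₃⁻/NO (E° = +0.96 V) is the anode, so E°cell = +0.38 V.
Balancing electrons gives n = 6 (lcm of 2 and 3).
ΔG° = −nFE° = −(6)(96485)(+0.38) = -219,986 J = -220.0 kJ/mol.

-220.0 kJ/mol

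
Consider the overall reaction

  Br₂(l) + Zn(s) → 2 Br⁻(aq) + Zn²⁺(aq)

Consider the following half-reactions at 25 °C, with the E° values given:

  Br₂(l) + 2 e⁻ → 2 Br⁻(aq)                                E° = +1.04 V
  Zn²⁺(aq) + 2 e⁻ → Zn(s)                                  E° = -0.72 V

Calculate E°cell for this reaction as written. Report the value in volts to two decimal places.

The Br₂/Br⁻ couple has the higher reduction potential, so it is the cathode; Zn²⁺/Zn is oxidised at the anode.
E°cell = E°(cathode) − E°(anode) = (+1.04) − (-0.72) = +1.76 V.

+1.76 V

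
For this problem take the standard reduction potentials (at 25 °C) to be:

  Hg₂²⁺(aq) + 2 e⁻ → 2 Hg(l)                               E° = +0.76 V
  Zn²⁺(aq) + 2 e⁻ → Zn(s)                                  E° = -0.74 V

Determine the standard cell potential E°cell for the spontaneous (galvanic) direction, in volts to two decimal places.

The Hg₂²⁺/Hg couple has the higher reduction potential, so it is the cathode; Zn²⁺/Zn is oxidised at the anode.
E°cell = E°(cathode) − E°(anode) = (+0.76) − (-0.74) = +1.50 V.

+1.50 V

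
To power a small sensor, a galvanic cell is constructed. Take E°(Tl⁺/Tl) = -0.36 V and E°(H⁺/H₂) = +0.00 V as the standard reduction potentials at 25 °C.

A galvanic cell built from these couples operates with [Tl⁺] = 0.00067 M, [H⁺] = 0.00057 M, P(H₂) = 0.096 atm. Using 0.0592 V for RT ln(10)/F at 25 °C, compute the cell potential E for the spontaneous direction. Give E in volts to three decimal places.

+0.386 V

H⁺/H₂ is the cathode (higher E°), Tl⁺/Tl the anode: E°cell = +0.00 − (-0.36) = +0.36 V, n = 2.
Overall: 2 H⁺(aq) + 2 Tl(s) → H₂(g) + 2 Tl⁺(aq)
Q = P(H₂)·[Tl⁺]^2 / ([H⁺]^2); log Q = -0.877.
E = E° − (0.0592/n) log Q = +0.36 − (0.0592/2)(-0.877) = +0.386 V.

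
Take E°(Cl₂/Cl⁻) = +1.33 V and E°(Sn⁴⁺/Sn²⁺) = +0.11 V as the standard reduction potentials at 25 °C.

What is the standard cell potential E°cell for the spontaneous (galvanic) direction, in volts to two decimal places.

The Cl₂/Cl⁻ couple has the higher reduction potential, so it is the cathode; Sn⁴⁺/Sn²⁺ is oxidised at the anode.
E°cell = E°(cathode) − E°(anode) = (+1.33) − (+0.11) = +1.22 V.

+1.22 V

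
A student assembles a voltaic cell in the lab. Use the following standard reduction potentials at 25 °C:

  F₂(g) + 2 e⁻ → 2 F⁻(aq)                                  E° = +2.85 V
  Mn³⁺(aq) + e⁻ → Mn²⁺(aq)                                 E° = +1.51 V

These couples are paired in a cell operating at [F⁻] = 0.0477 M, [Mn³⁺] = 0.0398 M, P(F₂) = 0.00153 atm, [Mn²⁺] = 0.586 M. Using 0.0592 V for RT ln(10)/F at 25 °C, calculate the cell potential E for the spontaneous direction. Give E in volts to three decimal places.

+1.404 V

F₂/F⁻ is the cathode (higher E°), Mn³⁺/Mn²⁺ the anode: E°cell = +2.85 − (+1.51) = +1.34 V, n = 2.
Overall: F₂(g) + 2 Mn²⁺(aq) → 2 F⁻(aq) + 2 Mn³⁺(aq)
Q = [F⁻]^2·[Mn³⁺]^2 / (P(F₂)·[Mn²⁺]^2); log Q = -2.164.
E = E° − (0.0592/n) log Q = +1.34 − (0.0592/2)(-2.164) = +1.404 V.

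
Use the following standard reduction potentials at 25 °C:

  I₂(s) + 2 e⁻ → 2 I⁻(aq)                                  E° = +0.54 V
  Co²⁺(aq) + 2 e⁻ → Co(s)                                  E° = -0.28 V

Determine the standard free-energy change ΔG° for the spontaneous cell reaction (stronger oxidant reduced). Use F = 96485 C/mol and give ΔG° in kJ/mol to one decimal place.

I₂/I⁻ (E° = +0.54 V) is the cathode; Co²⁺/Co (E° = -0.28 V) is the anode, so E°cell = +0.82 V.
Balancing electrons gives n = 2 (lcm of 2 and 2).
ΔG° = −nFE° = −(2)(96485)(+0.82) = -158,235 J = -158.2 kJ/mol.

-158.2 kJ/mol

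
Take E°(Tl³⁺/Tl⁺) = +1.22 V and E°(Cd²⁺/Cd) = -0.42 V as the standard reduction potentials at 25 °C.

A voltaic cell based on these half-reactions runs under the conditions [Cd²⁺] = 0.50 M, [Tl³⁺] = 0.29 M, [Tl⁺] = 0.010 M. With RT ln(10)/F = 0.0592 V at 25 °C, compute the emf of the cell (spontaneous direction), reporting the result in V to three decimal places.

Tl³⁺/Tl⁺ is the cathode (higher E°), Cd²⁺/Cd the anode: E°cell = +1.22 − (-0.42) = +1.64 V, n = 2.
Overall: Tl³⁺(aq) + Cd(s) → Tl⁺(aq) + Cd²⁺(aq)
Q = [Tl⁺]·[Cd²⁺] / ([Tl³⁺]); log Q = -1.763.
E = E° − (0.0592/n) log Q = +1.64 − (0.0592/2)(-1.763) = +1.692 V.

+1.692 V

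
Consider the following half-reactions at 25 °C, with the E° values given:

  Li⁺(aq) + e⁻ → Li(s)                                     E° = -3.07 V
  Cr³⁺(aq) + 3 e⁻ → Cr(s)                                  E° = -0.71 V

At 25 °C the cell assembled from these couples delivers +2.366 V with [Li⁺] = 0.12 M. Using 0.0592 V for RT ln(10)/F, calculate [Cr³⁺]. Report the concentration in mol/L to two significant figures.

0.0035 M

Cr³⁺/Cr is the cathode, Li⁺/Li the anode: E°cell = +2.36 V, n = 3.
Overall reaction: Cr³⁺(aq) + 3 Li(s) → Cr(s) + 3 Li⁺(aq); Q = [Li⁺]^3/[Cr³⁺]^1.
From E = E° − (0.0592/n) log Q: log Q = (E° − E)·n/0.0592 = (+2.36 − (+2.366))·3/0.0592 = -0.3041.
So 1·log[Cr³⁺] = 3·log(0.12) − log Q = -2.7625 − (-0.3041) = -2.4584; [Cr³⁺] = 10^(-2.4584) ≈ 0.0035 M.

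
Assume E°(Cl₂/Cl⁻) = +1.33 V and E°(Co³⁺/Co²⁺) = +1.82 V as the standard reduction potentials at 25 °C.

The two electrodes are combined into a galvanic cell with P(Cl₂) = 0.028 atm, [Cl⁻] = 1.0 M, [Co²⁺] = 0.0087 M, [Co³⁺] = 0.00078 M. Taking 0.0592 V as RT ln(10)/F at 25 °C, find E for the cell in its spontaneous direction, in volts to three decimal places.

+0.474 V

Co³⁺/Co²⁺ is the cathode (higher E°), Cl₂/Cl⁻ the anode: E°cell = +1.82 − (+1.33) = +0.49 V, n = 2.
Overall: 2 Co³⁺(aq) + 2 Cl⁻(aq) → 2 Co²⁺(aq) + Cl₂(g)
Q = [Co²⁺]^2·P(Cl₂) / ([Co³⁺]^2·[Cl⁻]^2); log Q = 0.542.
E = E° − (0.0592/n) log Q = +0.49 − (0.0592/2)(0.542) = +0.474 V.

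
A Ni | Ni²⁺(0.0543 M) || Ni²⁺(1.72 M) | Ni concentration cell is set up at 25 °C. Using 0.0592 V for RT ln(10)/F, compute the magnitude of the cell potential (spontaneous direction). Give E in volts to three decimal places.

For a concentration cell E°cell = 0. The 1.72 M side is the cathode (reduction is favoured where [Ni²⁺] is higher).
With n = 2, E = −(0.0592/2) log([Ni²⁺]ₐₙ/[Ni²⁺]꜀ₐₜ) = −(0.0592/2) log(0.0543/1.72) = −(0.0592/2)(-1.501) = +0.044 V.

+0.044 V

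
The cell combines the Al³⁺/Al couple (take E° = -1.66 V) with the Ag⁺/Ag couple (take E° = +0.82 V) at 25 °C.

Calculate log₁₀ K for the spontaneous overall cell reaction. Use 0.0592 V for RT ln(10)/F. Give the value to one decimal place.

125.7

Cathode: Ag⁺/Ag; anode: Al³⁺/Al. E°cell = +2.48 V, n = 3.
log K = nE°cell / 0.0592 = (3)(+2.48) / 0.0592 = 125.7.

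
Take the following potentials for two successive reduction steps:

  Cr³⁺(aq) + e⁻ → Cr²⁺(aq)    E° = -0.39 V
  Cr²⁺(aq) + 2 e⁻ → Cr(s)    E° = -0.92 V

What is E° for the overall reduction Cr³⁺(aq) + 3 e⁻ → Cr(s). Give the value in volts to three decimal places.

-0.743 V

Standard free energies of sequential steps add: ΔG°₃ = ΔG°₁ + ΔG°₂, so n₃E°₃ = n₁E°₁ + n₂E°₂.
E°₃ = (1×-0.39 + 2×-0.92) / 3 = (-2.230) / 3 = -0.743 V.
E° values themselves are not directly additive — weighting by electron count is essential.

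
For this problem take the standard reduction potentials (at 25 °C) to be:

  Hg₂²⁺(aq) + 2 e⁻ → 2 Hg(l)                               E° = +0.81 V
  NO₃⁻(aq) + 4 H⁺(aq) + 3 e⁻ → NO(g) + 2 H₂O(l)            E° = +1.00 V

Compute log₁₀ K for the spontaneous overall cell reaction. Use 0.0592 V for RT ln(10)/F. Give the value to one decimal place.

19.3

Cathode: NO₃⁻/NO; anode: Hg₂²⁺/Hg. E°cell = +0.19 V, n = 6.
log K = nE°cell / 0.0592 = (6)(+0.19) / 0.0592 = 19.3.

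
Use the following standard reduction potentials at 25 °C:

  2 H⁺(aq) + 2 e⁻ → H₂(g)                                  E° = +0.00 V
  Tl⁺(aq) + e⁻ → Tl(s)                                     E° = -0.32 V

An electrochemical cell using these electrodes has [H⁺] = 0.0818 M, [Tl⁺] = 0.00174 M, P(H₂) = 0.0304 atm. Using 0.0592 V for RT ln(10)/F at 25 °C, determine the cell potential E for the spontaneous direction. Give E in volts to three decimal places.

H⁺/H₂ is the cathode (higher E°), Tl⁺/Tl the anode: E°cell = +0.00 − (-0.32) = +0.32 V, n = 2.
Overall: 2 H⁺(aq) + 2 Tl(s) → H₂(g) + 2 Tl⁺(aq)
Q = P(H₂)·[Tl⁺]^2 / ([H⁺]^2); log Q = -4.862.
E = E° − (0.0592/n) log Q = +0.32 − (0.0592/2)(-4.862) = +0.464 V.

+0.464 V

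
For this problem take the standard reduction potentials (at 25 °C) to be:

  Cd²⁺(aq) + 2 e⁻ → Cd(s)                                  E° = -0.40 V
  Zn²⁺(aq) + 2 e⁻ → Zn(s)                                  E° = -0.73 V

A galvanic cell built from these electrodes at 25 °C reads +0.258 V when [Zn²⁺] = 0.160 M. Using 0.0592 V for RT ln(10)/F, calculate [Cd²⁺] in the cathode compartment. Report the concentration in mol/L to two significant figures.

Cd²⁺/Cd is the cathode, Zn²⁺/Zn the anode: E°cell = +0.33 V, n = 2.
Overall reaction: Cd²⁺(aq) + Zn(s) → Cd(s) + Zn²⁺(aq); Q = [Zn²⁺]^1/[Cd²⁺]^1.
From E = E° − (0.0592/n) log Q: log Q = (E° − E)·n/0.0592 = (+0.33 − (+0.258))·2/0.0592 = 2.4324.
So 1·log[Cd²⁺] = 1·log(0.16) − log Q = -0.7959 − (2.4324) = -3.2283; [Cd²⁺] = 10^(-3.2283) ≈ 0.00059 M.

0.00059 M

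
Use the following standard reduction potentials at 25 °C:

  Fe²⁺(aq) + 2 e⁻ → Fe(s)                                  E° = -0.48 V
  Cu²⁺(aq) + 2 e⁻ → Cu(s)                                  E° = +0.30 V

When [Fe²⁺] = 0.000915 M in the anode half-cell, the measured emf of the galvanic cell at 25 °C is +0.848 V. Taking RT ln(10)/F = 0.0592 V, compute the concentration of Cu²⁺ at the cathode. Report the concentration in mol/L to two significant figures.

Cu²⁺/Cu is the cathode, Fe²⁺/Fe the anode: E°cell = +0.78 V, n = 2.
Overall reaction: Cu²⁺(aq) + Fe(s) → Cu(s) + Fe²⁺(aq); Q = [Fe²⁺]^1/[Cu²⁺]^1.
From E = E° − (0.0592/n) log Q: log Q = (E° − E)·n/0.0592 = (+0.78 − (+0.848))·2/0.0592 = -2.2973.
So 1·log[Cu²⁺] = 1·log(0.000915) − log Q = -3.0386 − (-2.2973) = -0.7413; [Cu²⁺] = 10^(-0.7413) ≈ 0.18 M.

0.18 M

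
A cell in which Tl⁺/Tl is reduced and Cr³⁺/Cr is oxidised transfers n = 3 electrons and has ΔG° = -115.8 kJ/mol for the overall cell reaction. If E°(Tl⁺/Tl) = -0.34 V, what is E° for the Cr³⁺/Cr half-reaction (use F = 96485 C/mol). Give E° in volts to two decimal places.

-0.74 V

E°cell = −ΔG°/(nF) = −(-115.8×10³)/((3)(96485)) = +0.400 V.
Since Tl⁺/Tl is the cathode and Cr³⁺/Cr the anode, E°cell = E°(Tl⁺/Tl) − E°(Cr³⁺/Cr).
So E°(Cr³⁺/Cr) = E°(Tl⁺/Tl) − E°cell = (-0.34) − (+0.400) = -0.74 V.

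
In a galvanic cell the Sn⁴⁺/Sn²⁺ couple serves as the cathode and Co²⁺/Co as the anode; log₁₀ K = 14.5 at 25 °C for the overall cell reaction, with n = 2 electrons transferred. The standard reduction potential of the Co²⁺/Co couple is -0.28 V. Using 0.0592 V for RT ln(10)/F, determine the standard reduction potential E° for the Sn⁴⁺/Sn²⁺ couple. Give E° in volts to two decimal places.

+0.15 V

E°cell = (0.0592/n)·log K = (0.0592/2)(14.5) = +0.429 V.
Since Sn⁴⁺/Sn²⁺ is the cathode and Co²⁺/Co the anode, E°cell = E°(Sn⁴⁺/Sn²⁺) − E°(Co²⁺/Co).
So E°(Sn⁴⁺/Sn²⁺) = E°cell + E°(Co²⁺/Co) = +0.429 + (-0.28) = +0.15 V.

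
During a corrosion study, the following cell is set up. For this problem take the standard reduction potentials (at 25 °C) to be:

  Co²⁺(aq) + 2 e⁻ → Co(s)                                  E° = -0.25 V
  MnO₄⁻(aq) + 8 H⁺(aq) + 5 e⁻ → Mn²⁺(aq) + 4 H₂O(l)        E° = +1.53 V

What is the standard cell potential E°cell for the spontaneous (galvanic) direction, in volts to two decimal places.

+1.78 V

The MnO₄⁻/Mn²⁺ couple has the higher reduction potential, so it is the cathode; Co²⁺/Co is oxidised at the anode.
E°cell = E°(cathode) − E°(anode) = (+1.53) − (-0.25) = +1.78 V.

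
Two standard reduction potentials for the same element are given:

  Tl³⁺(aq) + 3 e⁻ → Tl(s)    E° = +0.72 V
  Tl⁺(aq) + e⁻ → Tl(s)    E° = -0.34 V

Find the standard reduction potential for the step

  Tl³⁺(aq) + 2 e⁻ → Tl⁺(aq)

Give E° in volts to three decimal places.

+1.250 V

Sequential free energies add, so n₃E°₃ = n₁E°₁ + n₂E°₂.
With n₃ = 3, and the known step contributing 1×(-0.34) V, the unknown satisfies 2·E° = 3×(+0.72) − 1×(-0.34) = +2.500.
E° = +2.500 / 2 = +1.250 V.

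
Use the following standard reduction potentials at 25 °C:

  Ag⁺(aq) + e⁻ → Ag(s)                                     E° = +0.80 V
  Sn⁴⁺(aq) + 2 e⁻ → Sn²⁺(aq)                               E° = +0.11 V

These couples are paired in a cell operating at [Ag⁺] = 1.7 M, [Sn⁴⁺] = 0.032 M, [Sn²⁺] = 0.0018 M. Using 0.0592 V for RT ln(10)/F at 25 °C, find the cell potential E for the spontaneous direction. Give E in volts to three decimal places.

Ag⁺/Ag is the cathode (higher E°), Sn⁴⁺/Sn²⁺ the anode: E°cell = +0.80 − (+0.11) = +0.69 V, n = 2.
Overall: 2 Ag⁺(aq) + Sn²⁺(aq) → 2 Ag(s) + Sn⁴⁺(aq)
Q = [Sn⁴⁺] / ([Ag⁺]^2·[Sn²⁺]); log Q = 0.789.
E = E° − (0.0592/n) log Q = +0.69 − (0.0592/2)(0.789) = +0.667 V.

+0.667 V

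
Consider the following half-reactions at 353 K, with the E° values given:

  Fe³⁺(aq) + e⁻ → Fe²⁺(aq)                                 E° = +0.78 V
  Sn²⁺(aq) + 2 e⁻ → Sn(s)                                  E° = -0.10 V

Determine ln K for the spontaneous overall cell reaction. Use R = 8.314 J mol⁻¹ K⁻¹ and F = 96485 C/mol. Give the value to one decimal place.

57.9

Cathode: Fe³⁺/Fe²⁺; anode: Sn²⁺/Sn. E°cell = (+0.78) − (-0.10) = +0.88 V, with n = 2.
ΔG° = −nFE° = −RT ln K, so ln K = nFE°/(RT) = (2)(96485)(+0.88) / ((8.314)(353)) = 57.861.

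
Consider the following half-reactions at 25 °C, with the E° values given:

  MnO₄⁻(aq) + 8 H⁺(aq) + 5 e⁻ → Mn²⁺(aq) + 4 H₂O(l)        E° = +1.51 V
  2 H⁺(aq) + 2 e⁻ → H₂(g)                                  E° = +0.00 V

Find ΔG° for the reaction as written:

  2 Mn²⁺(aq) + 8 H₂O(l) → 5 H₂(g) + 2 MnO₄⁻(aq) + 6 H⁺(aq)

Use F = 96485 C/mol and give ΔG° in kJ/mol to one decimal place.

As written, H⁺/H₂ is reduced (cathode) and MnO₄⁻/Mn²⁺ is oxidised (anode), so E°cell = (+0.00) − (+1.51) = -1.51 V.
Balancing electrons gives n = 10.
ΔG° = −nFE° = −(10)(96485)(-1.51) = 1,456,924 J = +1456.9 kJ/mol.

+1456.9 kJ/mol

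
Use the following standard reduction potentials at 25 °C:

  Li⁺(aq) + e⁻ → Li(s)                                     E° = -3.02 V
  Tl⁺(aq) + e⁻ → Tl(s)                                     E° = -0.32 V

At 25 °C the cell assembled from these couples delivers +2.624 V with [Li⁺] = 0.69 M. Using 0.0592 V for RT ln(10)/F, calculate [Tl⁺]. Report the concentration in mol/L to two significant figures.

0.036 M

Tl⁺/Tl is the cathode, Li⁺/Li the anode: E°cell = +2.70 V, n = 1.
Overall reaction: Tl⁺(aq) + Li(s) → Tl(s) + Li⁺(aq); Q = [Li⁺]^1/[Tl⁺]^1.
From E = E° − (0.0592/n) log Q: log Q = (E° − E)·n/0.0592 = (+2.70 − (+2.624))·1/0.0592 = 1.2838.
So 1·log[Tl⁺] = 1·log(0.69) − log Q = -0.1612 − (1.2838) = -1.4450; [Tl⁺] = 10^(-1.4450) ≈ 0.036 M.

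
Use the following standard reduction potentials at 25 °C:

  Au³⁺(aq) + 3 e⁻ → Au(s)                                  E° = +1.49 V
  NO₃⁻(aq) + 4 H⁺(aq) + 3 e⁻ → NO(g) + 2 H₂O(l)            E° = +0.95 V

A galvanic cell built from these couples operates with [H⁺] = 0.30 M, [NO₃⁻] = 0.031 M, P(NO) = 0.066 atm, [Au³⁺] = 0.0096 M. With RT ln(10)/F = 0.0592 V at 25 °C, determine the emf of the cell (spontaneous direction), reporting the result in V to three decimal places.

Au³⁺/Au is the cathode (higher E°), NO₃⁻/NO the anode: E°cell = +1.49 − (+0.95) = +0.54 V, n = 3.
Overall: Au³⁺(aq) + NO(g) + 2 H₂O(l) → Au(s) + NO₃⁻(aq) + 4 H⁺(aq)
Q = [NO₃⁻]·[H⁺]^4 / ([Au³⁺]·P(NO)); log Q = -0.402.
E = E° − (0.0592/n) log Q = +0.54 − (0.0592/3)(-0.402) = +0.548 V.

+0.548 V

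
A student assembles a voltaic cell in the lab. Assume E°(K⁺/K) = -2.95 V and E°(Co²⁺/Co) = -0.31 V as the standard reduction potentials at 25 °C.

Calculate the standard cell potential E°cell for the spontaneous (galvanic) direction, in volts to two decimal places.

The Co²⁺/Co couple has the higher reduction potential, so it is the cathode; K⁺/K is oxidised at the anode.
E°cell = E°(cathode) − E°(anode) = (-0.31) − (-2.95) = +2.64 V.

+2.64 V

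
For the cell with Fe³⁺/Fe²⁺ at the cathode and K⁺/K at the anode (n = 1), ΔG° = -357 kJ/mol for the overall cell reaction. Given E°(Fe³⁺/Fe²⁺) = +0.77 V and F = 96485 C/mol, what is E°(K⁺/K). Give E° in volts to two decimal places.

-2.93 V

E°cell = −ΔG°/(nF) = −(-357×10³)/((1)(96485)) = +3.700 V.
Since Fe³⁺/Fe²⁺ is the cathode and K⁺/K the anode, E°cell = E°(Fe³⁺/Fe²⁺) − E°(K⁺/K).
So E°(K⁺/K) = E°(Fe³⁺/Fe²⁺) − E°cell = (+0.77) − (+3.700) = -2.93 V.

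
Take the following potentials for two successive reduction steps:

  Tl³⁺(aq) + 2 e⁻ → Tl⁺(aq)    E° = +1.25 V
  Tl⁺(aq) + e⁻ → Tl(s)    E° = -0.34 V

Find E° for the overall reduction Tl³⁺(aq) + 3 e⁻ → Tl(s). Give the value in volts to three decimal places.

Since ΔG° = −nFE° is additive over sequential reductions, n₃E°₃ = n₁E°₁ + n₂E°₂.
E°₃ = (2×+1.25 + 1×-0.34) / 3 = (+2.160) / 3 = +0.720 V.

+0.720 V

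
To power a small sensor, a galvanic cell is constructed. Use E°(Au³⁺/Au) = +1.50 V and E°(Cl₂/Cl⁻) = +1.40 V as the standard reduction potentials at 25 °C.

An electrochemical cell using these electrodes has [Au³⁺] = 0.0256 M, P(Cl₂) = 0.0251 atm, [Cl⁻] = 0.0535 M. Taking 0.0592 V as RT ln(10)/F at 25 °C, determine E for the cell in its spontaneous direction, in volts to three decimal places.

Au³⁺/Au is the cathode (higher E°), Cl₂/Cl⁻ the anode: E°cell = +1.50 − (+1.40) = +0.10 V, n = 6.
Overall: 2 Au³⁺(aq) + 6 Cl⁻(aq) → 2 Au(s) + 3 Cl₂(g)
Q = P(Cl₂)^3 / ([Au³⁺]^2·[Cl⁻]^6); log Q = 6.012.
E = E° − (0.0592/n) log Q = +0.10 − (0.0592/6)(6.012) = +0.041 V.

+0.041 V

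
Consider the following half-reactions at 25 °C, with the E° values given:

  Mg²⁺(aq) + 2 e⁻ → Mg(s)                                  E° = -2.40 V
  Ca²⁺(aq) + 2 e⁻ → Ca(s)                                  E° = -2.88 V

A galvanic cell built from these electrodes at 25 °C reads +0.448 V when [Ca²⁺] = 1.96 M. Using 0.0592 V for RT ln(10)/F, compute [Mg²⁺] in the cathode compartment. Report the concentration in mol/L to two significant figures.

Mg²⁺/Mg is the cathode, Ca²⁺/Ca the anode: E°cell = +0.48 V, n = 2.
Overall reaction: Mg²⁺(aq) + Ca(s) → Mg(s) + Ca²⁺(aq); Q = [Ca²⁺]^1/[Mg²⁺]^1.
From E = E° − (0.0592/n) log Q: log Q = (E° − E)·n/0.0592 = (+0.48 − (+0.448))·2/0.0592 = 1.0811.
So 1·log[Mg²⁺] = 1·log(1.96) − log Q = 0.2923 − (1.0811) = -0.7888; [Mg²⁺] = 10^(-0.7888) ≈ 0.16 M.

0.16 M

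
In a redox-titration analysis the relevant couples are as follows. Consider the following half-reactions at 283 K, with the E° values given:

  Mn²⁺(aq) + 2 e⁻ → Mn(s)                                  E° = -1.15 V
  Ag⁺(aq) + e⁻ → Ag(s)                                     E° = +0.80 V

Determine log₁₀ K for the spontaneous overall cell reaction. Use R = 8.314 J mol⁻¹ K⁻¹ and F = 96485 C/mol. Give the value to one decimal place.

Cathode: Ag⁺/Ag; anode: Mn²⁺/Mn. E°cell = (+0.80) − (-1.15) = +1.95 V, with n = 2.
ΔG° = −nFE° = −RT ln K, so ln K = nFE°/(RT) = (2)(96485)(+1.95) / ((8.314)(283)) = 159.929.
log₁₀ K = 159.929 / ln 10 = 69.5.

69.5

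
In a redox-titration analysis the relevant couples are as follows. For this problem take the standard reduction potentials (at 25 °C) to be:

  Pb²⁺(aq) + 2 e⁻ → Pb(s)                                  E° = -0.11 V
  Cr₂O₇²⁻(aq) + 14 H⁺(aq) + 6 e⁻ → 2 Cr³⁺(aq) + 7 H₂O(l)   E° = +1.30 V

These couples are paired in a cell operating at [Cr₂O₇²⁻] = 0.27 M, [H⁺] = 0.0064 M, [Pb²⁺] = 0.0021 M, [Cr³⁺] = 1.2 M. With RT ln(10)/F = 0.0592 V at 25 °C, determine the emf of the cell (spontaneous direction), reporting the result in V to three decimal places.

+1.179 V

Cr₂O₇²⁻/Cr³⁺ is the cathode (higher E°), Pb²⁺/Pb the anode: E°cell = +1.30 − (-0.11) = +1.41 V, n = 6.
Overall: Cr₂O₇²⁻(aq) + 14 H⁺(aq) + 3 Pb(s) → 2 Cr³⁺(aq) + 7 H₂O(l) + 3 Pb²⁺(aq)
Q = [Cr³⁺]^2·[Pb²⁺]^3 / ([Cr₂O₇²⁻]·[H⁺]^14); log Q = 23.407.
E = E° − (0.0592/n) log Q = +1.41 − (0.0592/6)(23.407) = +1.179 V.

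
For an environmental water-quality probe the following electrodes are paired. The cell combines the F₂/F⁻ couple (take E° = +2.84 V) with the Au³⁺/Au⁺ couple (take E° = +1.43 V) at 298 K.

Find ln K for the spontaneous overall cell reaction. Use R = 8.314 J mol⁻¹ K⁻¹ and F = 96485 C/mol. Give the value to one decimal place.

109.8

Cathode: F₂/F⁻; anode: Au³⁺/Au⁺. E°cell = (+2.84) − (+1.43) = +1.41 V, with n = 2.
ΔG° = −nFE° = −RT ln K, so ln K = nFE°/(RT) = (2)(96485)(+1.41) / ((8.314)(298)) = 109.820.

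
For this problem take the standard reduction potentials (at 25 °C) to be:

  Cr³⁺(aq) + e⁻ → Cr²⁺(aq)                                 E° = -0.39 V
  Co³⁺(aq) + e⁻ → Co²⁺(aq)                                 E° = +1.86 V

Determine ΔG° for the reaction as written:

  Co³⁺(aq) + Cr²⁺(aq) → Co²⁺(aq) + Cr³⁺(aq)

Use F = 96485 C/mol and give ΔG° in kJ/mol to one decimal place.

As written, Co³⁺/Co²⁺ is reduced (cathode) and Cr³⁺/Cr²⁺ is oxidised (anode), so E°cell = (+1.86) − (-0.39) = +2.25 V.
Balancing electrons gives n = 1.
ΔG° = −nFE° = −(1)(96485)(+2.25) = -217,091 J = -217.1 kJ/mol.

-217.1 kJ/mol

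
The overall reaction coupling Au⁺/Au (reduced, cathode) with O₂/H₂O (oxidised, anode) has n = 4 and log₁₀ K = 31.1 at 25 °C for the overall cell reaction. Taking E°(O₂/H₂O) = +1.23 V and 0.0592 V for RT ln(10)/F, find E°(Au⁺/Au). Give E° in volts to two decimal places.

+1.69 V

E°cell = (0.0592/n)·log K = (0.0592/4)(31.1) = +0.460 V.
Since Au⁺/Au is the cathode and O₂/H₂O the anode, E°cell = E°(Au⁺/Au) − E°(O₂/H₂O).
So E°(Au⁺/Au) = E°cell + E°(O₂/H₂O) = +0.460 + (+1.23) = +1.69 V.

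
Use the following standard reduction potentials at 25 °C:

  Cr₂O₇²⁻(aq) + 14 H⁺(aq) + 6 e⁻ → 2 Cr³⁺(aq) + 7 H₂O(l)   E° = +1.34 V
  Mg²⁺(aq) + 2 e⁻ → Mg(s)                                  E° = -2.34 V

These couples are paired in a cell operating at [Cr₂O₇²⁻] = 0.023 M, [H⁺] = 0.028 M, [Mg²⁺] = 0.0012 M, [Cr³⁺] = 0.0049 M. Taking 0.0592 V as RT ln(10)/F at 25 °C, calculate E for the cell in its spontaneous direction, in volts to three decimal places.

+3.581 V

Cr₂O₇²⁻/Cr³⁺ is the cathode (higher E°), Mg²⁺/Mg the anode: E°cell = +1.34 − (-2.34) = +3.68 V, n = 6.
Overall: Cr₂O₇²⁻(aq) + 14 H⁺(aq) + 3 Mg(s) → 2 Cr³⁺(aq) + 7 H₂O(l) + 3 Mg²⁺(aq)
Q = [Cr³⁺]^2·[Mg²⁺]^3 / ([Cr₂O₇²⁻]·[H⁺]^14); log Q = 9.996.
E = E° − (0.0592/n) log Q = +3.68 − (0.0592/6)(9.996) = +3.581 V.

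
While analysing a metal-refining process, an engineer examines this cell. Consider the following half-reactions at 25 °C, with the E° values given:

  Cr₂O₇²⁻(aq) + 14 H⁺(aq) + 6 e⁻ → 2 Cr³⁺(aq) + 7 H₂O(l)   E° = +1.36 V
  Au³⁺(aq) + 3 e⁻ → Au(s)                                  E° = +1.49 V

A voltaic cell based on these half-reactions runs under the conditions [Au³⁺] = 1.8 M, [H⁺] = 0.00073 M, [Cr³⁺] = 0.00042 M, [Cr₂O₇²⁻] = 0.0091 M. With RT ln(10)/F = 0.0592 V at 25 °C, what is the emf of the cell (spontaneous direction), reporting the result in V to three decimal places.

+0.522 V

Au³⁺/Au is the cathode (higher E°), Cr₂O₇²⁻/Cr³⁺ the anode: E°cell = +1.49 − (+1.36) = +0.13 V, n = 6.
Overall: 2 Au³⁺(aq) + 2 Cr³⁺(aq) + 7 H₂O(l) → 2 Au(s) + Cr₂O₇²⁻(aq) + 14 H⁺(aq)
Q = [Cr₂O₇²⁻]·[H⁺]^14 / ([Au³⁺]^2·[Cr³⁺]^2); log Q = -39.711.
E = E° − (0.0592/n) log Q = +0.13 − (0.0592/6)(-39.711) = +0.522 V.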